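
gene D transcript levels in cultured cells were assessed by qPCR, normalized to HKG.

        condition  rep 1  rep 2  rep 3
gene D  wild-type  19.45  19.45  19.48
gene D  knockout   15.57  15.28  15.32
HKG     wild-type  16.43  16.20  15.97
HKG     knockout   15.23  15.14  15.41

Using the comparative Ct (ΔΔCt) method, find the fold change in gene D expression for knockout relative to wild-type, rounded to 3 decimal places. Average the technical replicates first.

Mean Ct: gene D wild-type 19.460; gene D knockout 15.390; HKG wild-type 16.200; HKG knockout 15.260
ΔCt(wild-type) = 19.460 − 16.200 = 3.260
ΔCt(knockout) = 15.390 − 15.260 = 0.130
ΔΔCt = 0.130 − 3.260 = -3.130
Fold change = 2^(−(-3.130)) = 2^3.130 = 8.7543

8.754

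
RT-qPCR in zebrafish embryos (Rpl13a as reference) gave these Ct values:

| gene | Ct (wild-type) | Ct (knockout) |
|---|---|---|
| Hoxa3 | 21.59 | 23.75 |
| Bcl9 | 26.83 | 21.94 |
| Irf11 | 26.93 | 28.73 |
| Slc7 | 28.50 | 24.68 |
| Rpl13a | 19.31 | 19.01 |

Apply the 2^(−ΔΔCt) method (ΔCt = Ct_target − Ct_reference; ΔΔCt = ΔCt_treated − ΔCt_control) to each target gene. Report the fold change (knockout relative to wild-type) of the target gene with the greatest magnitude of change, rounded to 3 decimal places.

Hoxa3: ΔΔCt = (23.75−19.01) − (21.59−19.31) = 4.74 − 2.28 = 2.46; fold change = 2^-2.46 = 0.182
Bcl9: ΔΔCt = (21.94−19.01) − (26.83−19.31) = 2.93 − 7.52 = -4.59; fold change = 2^4.59 = 24.084
Irf11: ΔΔCt = (28.73−19.01) − (26.93−19.31) = 9.72 − 7.62 = 2.10; fold change = 2^-2.10 = 0.233
Slc7: ΔΔCt = (24.68−19.01) − (28.50−19.31) = 5.67 − 9.19 = -3.52; fold change = 2^3.52 = 11.472
Bcl9 has the largest |ΔΔCt| = 4.59.

24.084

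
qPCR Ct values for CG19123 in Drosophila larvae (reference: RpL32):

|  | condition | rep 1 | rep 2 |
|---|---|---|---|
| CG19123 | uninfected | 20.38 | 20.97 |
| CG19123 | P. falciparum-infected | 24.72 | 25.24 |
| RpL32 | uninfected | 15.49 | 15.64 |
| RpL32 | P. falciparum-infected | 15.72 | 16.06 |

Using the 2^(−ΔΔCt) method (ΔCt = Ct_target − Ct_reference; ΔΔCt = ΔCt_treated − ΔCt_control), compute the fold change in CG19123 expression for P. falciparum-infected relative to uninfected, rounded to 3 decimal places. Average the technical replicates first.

Mean Ct: CG19123 uninfected 20.675; CG19123 P. falciparum-infected 24.980; RpL32 uninfected 15.565; RpL32 P. falciparum-infected 15.890
ΔCt(uninfected) = 20.675 − 15.565 = 5.110
ΔCt(P. falciparum-infected) = 24.980 − 15.890 = 9.090
ΔΔCt = 9.090 − 5.110 = 3.980
Fold change = 2^(−3.980) = 0.0634

0.063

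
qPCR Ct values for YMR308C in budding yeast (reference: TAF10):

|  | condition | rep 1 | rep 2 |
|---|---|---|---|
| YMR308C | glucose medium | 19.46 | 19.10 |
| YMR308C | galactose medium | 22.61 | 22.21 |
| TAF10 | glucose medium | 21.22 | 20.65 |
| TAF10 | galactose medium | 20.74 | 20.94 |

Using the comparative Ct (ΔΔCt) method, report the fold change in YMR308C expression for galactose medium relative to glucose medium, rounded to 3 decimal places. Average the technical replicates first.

0.107

Mean Ct: YMR308C glucose medium 19.280; YMR308C galactose medium 22.410; TAF10 glucose medium 20.935; TAF10 galactose medium 20.840
ΔCt(glucose medium) = 19.280 − 20.935 = -1.655
ΔCt(galactose medium) = 22.410 − 20.840 = 1.570
ΔΔCt = 1.570 − (-1.655) = 3.225
Fold change = 2^(−3.225) = 0.1069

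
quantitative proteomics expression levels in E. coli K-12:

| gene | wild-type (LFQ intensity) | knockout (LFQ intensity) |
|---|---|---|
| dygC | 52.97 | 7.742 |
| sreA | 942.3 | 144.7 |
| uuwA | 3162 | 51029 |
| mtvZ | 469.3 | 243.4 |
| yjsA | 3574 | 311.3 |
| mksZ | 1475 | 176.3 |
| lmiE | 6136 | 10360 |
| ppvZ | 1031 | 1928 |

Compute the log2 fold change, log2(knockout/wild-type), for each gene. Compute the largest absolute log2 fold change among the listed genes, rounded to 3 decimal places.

4.012

log2(7.742/52.97) = -2.774  (dygC)
log2(144.7/942.3) = -2.703  (sreA)
log2(51029/3162) = 4.012  (uuwA)
log2(243.4/469.3) = -0.947  (mtvZ)
log2(311.3/3574) = -3.521  (yjsA)
log2(176.3/1475) = -3.065  (mksZ)
log2(10360/6136) = 0.756  (lmiE)
log2(1928/1031) = 0.903  (ppvZ)
The largest magnitude belongs to uuwA.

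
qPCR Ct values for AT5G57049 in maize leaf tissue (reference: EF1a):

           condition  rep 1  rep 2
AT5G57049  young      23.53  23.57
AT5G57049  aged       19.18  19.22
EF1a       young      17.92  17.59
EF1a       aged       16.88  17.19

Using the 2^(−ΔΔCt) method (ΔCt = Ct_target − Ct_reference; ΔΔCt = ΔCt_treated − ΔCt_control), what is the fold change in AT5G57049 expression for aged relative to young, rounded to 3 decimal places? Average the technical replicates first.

12.381

Mean Ct: AT5G57049 young 23.550; AT5G57049 aged 19.200; EF1a young 17.755; EF1a aged 17.035
ΔCt(young) = 23.550 − 17.755 = 5.795
ΔCt(aged) = 19.200 − 17.035 = 2.165
ΔΔCt = 2.165 − 5.795 = -3.630
Fold change = 2^(−(-3.630)) = 2^3.630 = 12.3805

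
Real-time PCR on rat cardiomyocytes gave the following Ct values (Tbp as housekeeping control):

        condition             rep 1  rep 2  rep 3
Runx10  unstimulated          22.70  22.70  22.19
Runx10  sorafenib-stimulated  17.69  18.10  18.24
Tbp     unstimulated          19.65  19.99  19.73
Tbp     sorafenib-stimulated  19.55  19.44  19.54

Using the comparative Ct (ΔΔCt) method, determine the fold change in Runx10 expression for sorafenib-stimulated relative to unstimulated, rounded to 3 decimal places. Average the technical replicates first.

Mean Ct: Runx10 unstimulated 22.530; Runx10 sorafenib-stimulated 18.010; Tbp unstimulated 19.790; Tbp sorafenib-stimulated 19.510
ΔCt(unstimulated) = 22.530 − 19.790 = 2.740
ΔCt(sorafenib-stimulated) = 18.010 − 19.510 = -1.500
ΔΔCt = -1.500 − 2.740 = -4.240
Fold change = 2^(−(-4.240)) = 2^4.240 = 18.8959

18.896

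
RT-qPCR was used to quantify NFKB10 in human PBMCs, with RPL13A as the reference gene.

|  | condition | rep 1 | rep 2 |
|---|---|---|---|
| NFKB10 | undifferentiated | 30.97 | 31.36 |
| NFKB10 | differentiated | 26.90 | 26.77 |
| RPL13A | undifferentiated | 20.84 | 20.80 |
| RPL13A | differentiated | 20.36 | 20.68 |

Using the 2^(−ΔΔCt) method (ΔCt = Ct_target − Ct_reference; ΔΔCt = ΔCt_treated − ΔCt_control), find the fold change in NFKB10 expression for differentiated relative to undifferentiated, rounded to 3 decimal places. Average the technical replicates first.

16.336

Mean Ct: NFKB10 undifferentiated 31.165; NFKB10 differentiated 26.835; RPL13A undifferentiated 20.820; RPL13A differentiated 20.520
ΔCt(undifferentiated) = 31.165 − 20.820 = 10.345
ΔCt(differentiated) = 26.835 − 20.520 = 6.315
ΔΔCt = 6.315 − 10.345 = -4.030
Fold change = 2^(−(-4.030)) = 2^4.030 = 16.3362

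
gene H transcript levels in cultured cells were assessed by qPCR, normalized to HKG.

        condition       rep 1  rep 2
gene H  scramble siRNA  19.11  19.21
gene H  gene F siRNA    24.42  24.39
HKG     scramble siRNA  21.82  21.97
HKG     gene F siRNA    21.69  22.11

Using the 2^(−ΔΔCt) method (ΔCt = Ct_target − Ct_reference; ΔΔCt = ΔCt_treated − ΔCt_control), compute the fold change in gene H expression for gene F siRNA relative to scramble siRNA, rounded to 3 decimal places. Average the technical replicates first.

0.026

Mean Ct: gene H scramble siRNA 19.160; gene H gene F siRNA 24.405; HKG scramble siRNA 21.895; HKG gene F siRNA 21.900
ΔCt(scramble siRNA) = 19.160 − 21.895 = -2.735
ΔCt(gene F siRNA) = 24.405 − 21.900 = 2.505
ΔΔCt = 2.505 − (-2.735) = 5.240
Fold change = 2^(−5.240) = 0.0265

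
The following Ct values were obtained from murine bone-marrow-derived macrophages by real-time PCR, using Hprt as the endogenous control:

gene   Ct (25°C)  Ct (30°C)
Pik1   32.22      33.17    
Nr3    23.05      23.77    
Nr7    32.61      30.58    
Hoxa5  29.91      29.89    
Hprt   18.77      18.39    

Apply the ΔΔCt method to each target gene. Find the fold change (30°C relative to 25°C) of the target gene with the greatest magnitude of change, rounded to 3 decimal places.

Pik1: ΔΔCt = (33.17−18.39) − (32.22−18.77) = 14.78 − 13.45 = 1.33; fold change = 2^-1.33 = 0.398
Nr3: ΔΔCt = (23.77−18.39) − (23.05−18.77) = 5.38 − 4.28 = 1.10; fold change = 2^-1.10 = 0.467
Nr7: ΔΔCt = (30.58−18.39) − (32.61−18.77) = 12.19 − 13.84 = -1.65; fold change = 2^1.65 = 3.138
Hoxa5: ΔΔCt = (29.89−18.39) − (29.91−18.77) = 11.50 − 11.14 = 0.36; fold change = 2^-0.36 = 0.779
Nr7 has the largest |ΔΔCt| = 1.65.

3.138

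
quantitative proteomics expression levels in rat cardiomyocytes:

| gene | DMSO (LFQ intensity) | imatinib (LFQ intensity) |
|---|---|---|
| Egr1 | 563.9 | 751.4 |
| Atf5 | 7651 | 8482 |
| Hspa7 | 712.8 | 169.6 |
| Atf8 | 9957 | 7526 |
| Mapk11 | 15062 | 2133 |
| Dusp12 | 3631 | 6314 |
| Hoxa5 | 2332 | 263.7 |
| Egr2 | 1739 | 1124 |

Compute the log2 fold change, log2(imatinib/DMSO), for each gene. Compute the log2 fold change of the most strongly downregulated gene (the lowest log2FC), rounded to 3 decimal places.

log2(751.4/563.9) = 0.414  (Egr1)
log2(8482/7651) = 0.149  (Atf5)
log2(169.6/712.8) = -2.071  (Hspa7)
log2(7526/9957) = -0.404  (Atf8)
log2(2133/15062) = -2.820  (Mapk11)
log2(6314/3631) = 0.798  (Dusp12)
log2(263.7/2332) = -3.145  (Hoxa5)
log2(1124/1739) = -0.630  (Egr2)
Hoxa5 is most strongly downregulated.

-3.145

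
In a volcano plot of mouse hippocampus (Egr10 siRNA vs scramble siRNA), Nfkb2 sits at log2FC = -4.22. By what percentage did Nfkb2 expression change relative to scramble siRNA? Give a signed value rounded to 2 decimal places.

Fold change = 2^(-4.22) = 0.0537
Percent change = (FC − 1) × 100% = (0.0537 − 1) × 100 = -94.63%

-94.63%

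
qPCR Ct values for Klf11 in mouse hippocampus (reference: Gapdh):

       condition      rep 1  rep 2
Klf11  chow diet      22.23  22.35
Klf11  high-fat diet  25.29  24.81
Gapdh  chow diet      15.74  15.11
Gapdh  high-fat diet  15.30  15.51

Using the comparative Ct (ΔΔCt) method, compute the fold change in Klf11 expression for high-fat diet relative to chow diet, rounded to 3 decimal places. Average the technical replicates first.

Mean Ct: Klf11 chow diet 22.290; Klf11 high-fat diet 25.050; Gapdh chow diet 15.425; Gapdh high-fat diet 15.405
ΔCt(chow diet) = 22.290 − 15.425 = 6.865
ΔCt(high-fat diet) = 25.050 − 15.405 = 9.645
ΔΔCt = 9.645 − 6.865 = 2.780
Fold change = 2^(−2.780) = 0.1456

0.146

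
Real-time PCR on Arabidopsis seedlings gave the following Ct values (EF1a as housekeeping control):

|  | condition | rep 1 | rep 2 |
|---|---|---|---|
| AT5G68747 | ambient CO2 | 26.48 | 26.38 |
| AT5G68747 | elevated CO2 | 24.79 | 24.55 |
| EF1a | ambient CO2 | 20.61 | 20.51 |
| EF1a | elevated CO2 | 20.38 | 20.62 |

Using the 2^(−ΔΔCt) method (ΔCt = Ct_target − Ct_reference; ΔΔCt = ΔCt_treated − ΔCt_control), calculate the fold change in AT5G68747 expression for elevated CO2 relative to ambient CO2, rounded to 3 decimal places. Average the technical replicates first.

3.249

Mean Ct: AT5G68747 ambient CO2 26.430; AT5G68747 elevated CO2 24.670; EF1a ambient CO2 20.560; EF1a elevated CO2 20.500
ΔCt(ambient CO2) = 26.430 − 20.560 = 5.870
ΔCt(elevated CO2) = 24.670 − 20.500 = 4.170
ΔΔCt = 4.170 − 5.870 = -1.700
Fold change = 2^(−(-1.700)) = 2^1.700 = 3.2490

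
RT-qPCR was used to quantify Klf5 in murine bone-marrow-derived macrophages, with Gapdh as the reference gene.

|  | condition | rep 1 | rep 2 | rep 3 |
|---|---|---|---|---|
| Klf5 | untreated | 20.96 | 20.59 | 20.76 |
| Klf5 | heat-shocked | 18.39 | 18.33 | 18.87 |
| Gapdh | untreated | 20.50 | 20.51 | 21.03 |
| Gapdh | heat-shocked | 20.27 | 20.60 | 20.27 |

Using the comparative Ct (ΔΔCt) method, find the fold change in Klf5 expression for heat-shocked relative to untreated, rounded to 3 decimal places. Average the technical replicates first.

Mean Ct: Klf5 untreated 20.770; Klf5 heat-shocked 18.530; Gapdh untreated 20.680; Gapdh heat-shocked 20.380
ΔCt(untreated) = 20.770 − 20.680 = 0.090
ΔCt(heat-shocked) = 18.530 − 20.380 = -1.850
ΔΔCt = -1.850 − 0.090 = -1.940
Fold change = 2^(−(-1.940)) = 2^1.940 = 3.8371

3.837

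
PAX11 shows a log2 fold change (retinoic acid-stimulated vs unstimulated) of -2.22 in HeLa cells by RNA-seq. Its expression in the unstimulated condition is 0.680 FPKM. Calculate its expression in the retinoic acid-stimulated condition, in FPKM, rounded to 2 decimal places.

Fold change = 2^(-2.22) = 0.2146
retinoic acid-stimulated expression = 0.680 × 0.2146 = 0.15

0.15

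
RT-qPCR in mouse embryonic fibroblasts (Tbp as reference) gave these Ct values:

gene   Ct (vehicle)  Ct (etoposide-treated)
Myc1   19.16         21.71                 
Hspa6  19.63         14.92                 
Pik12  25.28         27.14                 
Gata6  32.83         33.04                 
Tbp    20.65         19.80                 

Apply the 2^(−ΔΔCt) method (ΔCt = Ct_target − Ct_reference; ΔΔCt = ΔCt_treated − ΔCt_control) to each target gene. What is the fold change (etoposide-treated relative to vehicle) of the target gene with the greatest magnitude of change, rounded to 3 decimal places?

Myc1: ΔΔCt = (21.71−19.80) − (19.16−20.65) = 1.91 − (-1.49) = 3.40; fold change = 2^-3.40 = 0.095
Hspa6: ΔΔCt = (14.92−19.80) − (19.63−20.65) = -4.88 − (-1.02) = -3.86; fold change = 2^3.86 = 14.520
Pik12: ΔΔCt = (27.14−19.80) − (25.28−20.65) = 7.34 − 4.63 = 2.71; fold change = 2^-2.71 = 0.153
Gata6: ΔΔCt = (33.04−19.80) − (32.83−20.65) = 13.24 − 12.18 = 1.06; fold change = 2^-1.06 = 0.480
Hspa6 has the largest |ΔΔCt| = 3.86.

14.520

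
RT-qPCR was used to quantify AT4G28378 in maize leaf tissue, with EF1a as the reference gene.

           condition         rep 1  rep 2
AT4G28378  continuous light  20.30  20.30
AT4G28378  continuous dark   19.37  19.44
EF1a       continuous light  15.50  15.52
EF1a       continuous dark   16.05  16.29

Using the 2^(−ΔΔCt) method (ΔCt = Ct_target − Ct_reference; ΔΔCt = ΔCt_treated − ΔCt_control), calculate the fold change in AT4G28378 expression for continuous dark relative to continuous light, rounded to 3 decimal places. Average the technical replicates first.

Mean Ct: AT4G28378 continuous light 20.300; AT4G28378 continuous dark 19.405; EF1a continuous light 15.510; EF1a continuous dark 16.170
ΔCt(continuous light) = 20.300 − 15.510 = 4.790
ΔCt(continuous dark) = 19.405 − 16.170 = 3.235
ΔΔCt = 3.235 − 4.790 = -1.555
Fold change = 2^(−(-1.555)) = 2^1.555 = 2.9383

2.938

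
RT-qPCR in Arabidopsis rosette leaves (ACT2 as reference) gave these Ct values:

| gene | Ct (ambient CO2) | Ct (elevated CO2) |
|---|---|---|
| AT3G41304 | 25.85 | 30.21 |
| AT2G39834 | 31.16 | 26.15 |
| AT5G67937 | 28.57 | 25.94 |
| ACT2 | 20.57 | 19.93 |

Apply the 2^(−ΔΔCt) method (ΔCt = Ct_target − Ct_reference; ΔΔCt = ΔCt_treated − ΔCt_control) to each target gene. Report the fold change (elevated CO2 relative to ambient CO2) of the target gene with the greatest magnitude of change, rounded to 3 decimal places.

0.031

AT3G41304: ΔΔCt = (30.21−19.93) − (25.85−20.57) = 10.28 − 5.28 = 5.00; fold change = 2^-5.00 = 0.031
AT2G39834: ΔΔCt = (26.15−19.93) − (31.16−20.57) = 6.22 − 10.59 = -4.37; fold change = 2^4.37 = 20.678
AT5G67937: ΔΔCt = (25.94−19.93) − (28.57−20.57) = 6.01 − 8.00 = -1.99; fold change = 2^1.99 = 3.972
AT3G41304 has the largest |ΔΔCt| = 5.00.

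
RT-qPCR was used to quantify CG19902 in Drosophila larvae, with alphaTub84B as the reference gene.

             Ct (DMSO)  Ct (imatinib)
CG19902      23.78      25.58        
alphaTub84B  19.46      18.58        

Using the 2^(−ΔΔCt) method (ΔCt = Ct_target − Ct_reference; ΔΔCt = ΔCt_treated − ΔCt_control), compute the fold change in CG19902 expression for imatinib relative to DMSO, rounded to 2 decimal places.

ΔCt(DMSO) = 23.780 − 19.460 = 4.320
ΔCt(imatinib) = 25.580 − 18.580 = 7.000
ΔΔCt = 7.000 − 4.320 = 2.680
Fold change = 2^(−2.680) = 0.156

0.16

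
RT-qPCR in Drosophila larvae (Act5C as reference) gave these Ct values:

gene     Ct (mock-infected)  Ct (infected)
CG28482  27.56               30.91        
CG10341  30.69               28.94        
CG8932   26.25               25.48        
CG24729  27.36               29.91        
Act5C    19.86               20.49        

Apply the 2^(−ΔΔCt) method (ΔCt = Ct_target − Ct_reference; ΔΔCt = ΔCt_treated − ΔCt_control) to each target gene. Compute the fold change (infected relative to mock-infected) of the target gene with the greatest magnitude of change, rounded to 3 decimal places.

0.152

CG28482: ΔΔCt = (30.91−20.49) − (27.56−19.86) = 10.42 − 7.70 = 2.72; fold change = 2^-2.72 = 0.152
CG10341: ΔΔCt = (28.94−20.49) − (30.69−19.86) = 8.45 − 10.83 = -2.38; fold change = 2^2.38 = 5.205
CG8932: ΔΔCt = (25.48−20.49) − (26.25−19.86) = 4.99 − 6.39 = -1.40; fold change = 2^1.40 = 2.639
CG24729: ΔΔCt = (29.91−20.49) − (27.36−19.86) = 9.42 − 7.50 = 1.92; fold change = 2^-1.92 = 0.264
CG28482 has the largest |ΔΔCt| = 2.72.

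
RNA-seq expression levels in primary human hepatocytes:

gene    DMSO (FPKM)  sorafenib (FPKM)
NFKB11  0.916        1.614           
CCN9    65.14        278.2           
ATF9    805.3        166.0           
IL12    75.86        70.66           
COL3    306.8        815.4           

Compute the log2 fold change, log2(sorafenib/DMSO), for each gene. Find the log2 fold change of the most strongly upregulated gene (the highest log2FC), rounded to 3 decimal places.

2.095

log2(1.614/0.916) = 0.817  (NFKB11)
log2(278.2/65.14) = 2.095  (CCN9)
log2(166.0/805.3) = -2.278  (ATF9)
log2(70.66/75.86) = -0.102  (IL12)
log2(815.4/306.8) = 1.410  (COL3)
CCN9 is most strongly upregulated.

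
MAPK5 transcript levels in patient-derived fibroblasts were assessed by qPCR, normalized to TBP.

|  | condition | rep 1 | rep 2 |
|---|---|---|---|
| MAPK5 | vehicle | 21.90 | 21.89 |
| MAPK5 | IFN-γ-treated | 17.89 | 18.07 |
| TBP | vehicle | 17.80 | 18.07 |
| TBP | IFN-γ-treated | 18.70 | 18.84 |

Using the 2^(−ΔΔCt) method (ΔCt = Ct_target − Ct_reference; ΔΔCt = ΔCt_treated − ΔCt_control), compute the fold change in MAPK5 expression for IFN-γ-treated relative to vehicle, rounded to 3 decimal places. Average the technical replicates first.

26.909

Mean Ct: MAPK5 vehicle 21.895; MAPK5 IFN-γ-treated 17.980; TBP vehicle 17.935; TBP IFN-γ-treated 18.770
ΔCt(vehicle) = 21.895 − 17.935 = 3.960
ΔCt(IFN-γ-treated) = 17.980 − 18.770 = -0.790
ΔΔCt = -0.790 − 3.960 = -4.750
Fold change = 2^(−(-4.750)) = 2^4.750 = 26.9087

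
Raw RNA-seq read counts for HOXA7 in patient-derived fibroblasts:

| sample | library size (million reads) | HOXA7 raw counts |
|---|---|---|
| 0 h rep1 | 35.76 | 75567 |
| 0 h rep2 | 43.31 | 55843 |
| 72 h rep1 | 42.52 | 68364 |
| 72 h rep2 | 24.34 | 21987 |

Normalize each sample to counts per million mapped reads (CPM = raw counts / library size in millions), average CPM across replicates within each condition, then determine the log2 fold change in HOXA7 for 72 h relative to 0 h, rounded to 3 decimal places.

CPM(0 h rep1) = 75567 / 35.76 = 2113.1711
CPM(0 h rep2) = 55843 / 43.31 = 1289.3789
CPM(72 h rep1) = 68364 / 42.52 = 1607.8081
CPM(72 h rep2) = 21987 / 24.34 = 903.3279
mean CPM(0 h) = 1701.2750; mean CPM(72 h) = 1255.5680
Fold change = 1255.5680 / 1701.2750 = 0.73802
log2(0.73802) = -0.4383

-0.438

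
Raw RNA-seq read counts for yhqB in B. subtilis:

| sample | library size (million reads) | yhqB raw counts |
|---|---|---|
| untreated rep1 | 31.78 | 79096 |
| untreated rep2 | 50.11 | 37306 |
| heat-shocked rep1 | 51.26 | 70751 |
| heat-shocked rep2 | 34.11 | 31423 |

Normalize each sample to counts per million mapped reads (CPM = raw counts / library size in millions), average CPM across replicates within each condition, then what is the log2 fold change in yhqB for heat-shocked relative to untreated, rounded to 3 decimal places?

-0.490

CPM(untreated rep1) = 79096 / 31.78 = 2488.8609
CPM(untreated rep2) = 37306 / 50.11 = 744.4821
CPM(heat-shocked rep1) = 70751 / 51.26 = 1380.2380
CPM(heat-shocked rep2) = 31423 / 34.11 = 921.2254
mean CPM(untreated) = 1616.6715; mean CPM(heat-shocked) = 1150.7317
Fold change = 1150.7317 / 1616.6715 = 0.71179
log2(0.71179) = -0.4905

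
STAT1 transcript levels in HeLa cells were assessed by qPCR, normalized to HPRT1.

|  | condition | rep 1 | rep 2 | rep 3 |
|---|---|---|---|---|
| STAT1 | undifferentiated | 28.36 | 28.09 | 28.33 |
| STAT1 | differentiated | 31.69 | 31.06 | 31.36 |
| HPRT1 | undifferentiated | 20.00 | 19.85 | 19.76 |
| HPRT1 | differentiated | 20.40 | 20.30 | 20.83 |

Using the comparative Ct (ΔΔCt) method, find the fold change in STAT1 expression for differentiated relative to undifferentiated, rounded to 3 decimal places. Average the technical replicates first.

Mean Ct: STAT1 undifferentiated 28.260; STAT1 differentiated 31.370; HPRT1 undifferentiated 19.870; HPRT1 differentiated 20.510
ΔCt(undifferentiated) = 28.260 − 19.870 = 8.390
ΔCt(differentiated) = 31.370 − 20.510 = 10.860
ΔΔCt = 10.860 − 8.390 = 2.470
Fold change = 2^(−2.470) = 0.1805

0.180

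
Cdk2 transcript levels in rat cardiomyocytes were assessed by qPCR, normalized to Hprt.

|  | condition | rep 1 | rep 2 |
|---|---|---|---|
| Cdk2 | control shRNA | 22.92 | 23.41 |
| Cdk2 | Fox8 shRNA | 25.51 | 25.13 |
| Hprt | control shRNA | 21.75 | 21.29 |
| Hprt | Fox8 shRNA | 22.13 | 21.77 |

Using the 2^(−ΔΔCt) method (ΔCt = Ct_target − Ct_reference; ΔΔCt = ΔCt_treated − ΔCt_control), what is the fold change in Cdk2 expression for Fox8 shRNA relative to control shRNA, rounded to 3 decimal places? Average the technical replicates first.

Mean Ct: Cdk2 control shRNA 23.165; Cdk2 Fox8 shRNA 25.320; Hprt control shRNA 21.520; Hprt Fox8 shRNA 21.950
ΔCt(control shRNA) = 23.165 − 21.520 = 1.645
ΔCt(Fox8 shRNA) = 25.320 − 21.950 = 3.370
ΔΔCt = 3.370 − 1.645 = 1.725
Fold change = 2^(−1.725) = 0.3025

0.302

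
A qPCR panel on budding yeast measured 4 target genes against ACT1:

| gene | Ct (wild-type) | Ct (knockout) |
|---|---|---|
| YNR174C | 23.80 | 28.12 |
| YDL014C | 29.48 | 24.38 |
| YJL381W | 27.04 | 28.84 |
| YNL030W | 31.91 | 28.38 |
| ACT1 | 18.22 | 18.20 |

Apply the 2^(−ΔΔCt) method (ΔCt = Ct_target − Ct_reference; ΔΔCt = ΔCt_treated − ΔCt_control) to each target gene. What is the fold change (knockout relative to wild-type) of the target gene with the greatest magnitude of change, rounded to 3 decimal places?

YNR174C: ΔΔCt = (28.12−18.20) − (23.80−18.22) = 9.92 − 5.58 = 4.34; fold change = 2^-4.34 = 0.049
YDL014C: ΔΔCt = (24.38−18.20) − (29.48−18.22) = 6.18 − 11.26 = -5.08; fold change = 2^5.08 = 33.825
YJL381W: ΔΔCt = (28.84−18.20) − (27.04−18.22) = 10.64 − 8.82 = 1.82; fold change = 2^-1.82 = 0.283
YNL030W: ΔΔCt = (28.38−18.20) − (31.91−18.22) = 10.18 − 13.69 = -3.51; fold change = 2^3.51 = 11.392
YDL014C has the largest |ΔΔCt| = 5.08.

33.825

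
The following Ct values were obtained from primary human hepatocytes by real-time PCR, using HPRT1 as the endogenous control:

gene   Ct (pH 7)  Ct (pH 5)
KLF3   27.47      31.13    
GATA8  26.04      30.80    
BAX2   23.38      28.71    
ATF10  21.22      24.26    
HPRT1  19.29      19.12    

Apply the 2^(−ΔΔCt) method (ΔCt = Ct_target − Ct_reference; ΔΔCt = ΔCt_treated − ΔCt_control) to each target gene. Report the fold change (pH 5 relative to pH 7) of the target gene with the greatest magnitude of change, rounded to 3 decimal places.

0.022

KLF3: ΔΔCt = (31.13−19.12) − (27.47−19.29) = 12.01 − 8.18 = 3.83; fold change = 2^-3.83 = 0.070
GATA8: ΔΔCt = (30.80−19.12) − (26.04−19.29) = 11.68 − 6.75 = 4.93; fold change = 2^-4.93 = 0.033
BAX2: ΔΔCt = (28.71−19.12) − (23.38−19.29) = 9.59 − 4.09 = 5.50; fold change = 2^-5.50 = 0.022
ATF10: ΔΔCt = (24.26−19.12) − (21.22−19.29) = 5.14 − 1.93 = 3.21; fold change = 2^-3.21 = 0.108
BAX2 has the largest |ΔΔCt| = 5.50.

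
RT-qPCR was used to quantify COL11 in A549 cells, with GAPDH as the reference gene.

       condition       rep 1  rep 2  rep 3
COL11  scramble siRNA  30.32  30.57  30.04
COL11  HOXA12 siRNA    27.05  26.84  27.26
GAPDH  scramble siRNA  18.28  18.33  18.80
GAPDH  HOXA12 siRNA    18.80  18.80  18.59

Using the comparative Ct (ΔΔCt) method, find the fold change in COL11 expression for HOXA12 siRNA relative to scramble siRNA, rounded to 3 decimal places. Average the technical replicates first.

11.472

Mean Ct: COL11 scramble siRNA 30.310; COL11 HOXA12 siRNA 27.050; GAPDH scramble siRNA 18.470; GAPDH HOXA12 siRNA 18.730
ΔCt(scramble siRNA) = 30.310 − 18.470 = 11.840
ΔCt(HOXA12 siRNA) = 27.050 − 18.730 = 8.320
ΔΔCt = 8.320 − 11.840 = -3.520
Fold change = 2^(−(-3.520)) = 2^3.520 = 11.4716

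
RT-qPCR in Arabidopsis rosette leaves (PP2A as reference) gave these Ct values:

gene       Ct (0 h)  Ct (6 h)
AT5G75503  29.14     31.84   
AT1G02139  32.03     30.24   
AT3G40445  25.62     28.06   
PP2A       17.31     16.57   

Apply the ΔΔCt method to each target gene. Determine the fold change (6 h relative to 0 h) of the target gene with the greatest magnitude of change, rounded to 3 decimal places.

AT5G75503: ΔΔCt = (31.84−16.57) − (29.14−17.31) = 15.27 − 11.83 = 3.44; fold change = 2^-3.44 = 0.092
AT1G02139: ΔΔCt = (30.24−16.57) − (32.03−17.31) = 13.67 − 14.72 = -1.05; fold change = 2^1.05 = 2.071
AT3G40445: ΔΔCt = (28.06−16.57) − (25.62−17.31) = 11.49 − 8.31 = 3.18; fold change = 2^-3.18 = 0.110
AT5G75503 has the largest |ΔΔCt| = 3.44.

0.092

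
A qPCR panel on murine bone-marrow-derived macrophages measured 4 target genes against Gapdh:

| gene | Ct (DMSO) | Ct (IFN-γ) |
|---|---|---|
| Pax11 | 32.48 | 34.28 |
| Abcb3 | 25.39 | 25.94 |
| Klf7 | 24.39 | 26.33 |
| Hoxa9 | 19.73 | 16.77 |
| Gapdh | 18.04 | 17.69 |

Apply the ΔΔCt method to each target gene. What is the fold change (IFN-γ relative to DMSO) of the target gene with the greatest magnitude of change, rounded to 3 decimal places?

6.105

Pax11: ΔΔCt = (34.28−17.69) − (32.48−18.04) = 16.59 − 14.44 = 2.15; fold change = 2^-2.15 = 0.225
Abcb3: ΔΔCt = (25.94−17.69) − (25.39−18.04) = 8.25 − 7.35 = 0.90; fold change = 2^-0.90 = 0.536
Klf7: ΔΔCt = (26.33−17.69) − (24.39−18.04) = 8.64 − 6.35 = 2.29; fold change = 2^-2.29 = 0.204
Hoxa9: ΔΔCt = (16.77−17.69) − (19.73−18.04) = -0.92 − 1.69 = -2.61; fold change = 2^2.61 = 6.105
Hoxa9 has the largest |ΔΔCt| = 2.61.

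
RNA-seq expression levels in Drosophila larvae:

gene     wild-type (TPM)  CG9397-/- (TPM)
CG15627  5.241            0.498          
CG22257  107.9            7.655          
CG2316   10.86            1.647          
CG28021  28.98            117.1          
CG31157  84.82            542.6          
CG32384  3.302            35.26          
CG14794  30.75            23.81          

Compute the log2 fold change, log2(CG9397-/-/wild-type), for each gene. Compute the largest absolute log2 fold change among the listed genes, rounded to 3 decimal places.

3.817

log2(0.498/5.241) = -3.396  (CG15627)
log2(7.655/107.9) = -3.817  (CG22257)
log2(1.647/10.86) = -2.721  (CG2316)
log2(117.1/28.98) = 2.015  (CG28021)
log2(542.6/84.82) = 2.677  (CG31157)
log2(35.26/3.302) = 3.417  (CG32384)
log2(23.81/30.75) = -0.369  (CG14794)
The largest magnitude belongs to CG22257.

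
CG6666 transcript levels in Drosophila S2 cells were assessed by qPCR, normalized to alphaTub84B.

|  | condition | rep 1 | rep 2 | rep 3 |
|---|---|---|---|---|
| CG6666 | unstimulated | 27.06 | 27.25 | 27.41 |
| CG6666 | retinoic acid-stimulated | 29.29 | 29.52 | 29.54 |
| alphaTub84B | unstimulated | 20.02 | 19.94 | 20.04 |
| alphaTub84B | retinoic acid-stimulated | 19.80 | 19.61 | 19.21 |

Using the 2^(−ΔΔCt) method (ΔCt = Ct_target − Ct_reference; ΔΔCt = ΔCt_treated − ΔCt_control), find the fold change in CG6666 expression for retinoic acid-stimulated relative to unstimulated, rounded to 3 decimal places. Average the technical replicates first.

0.157

Mean Ct: CG6666 unstimulated 27.240; CG6666 retinoic acid-stimulated 29.450; alphaTub84B unstimulated 20.000; alphaTub84B retinoic acid-stimulated 19.540
ΔCt(unstimulated) = 27.240 − 20.000 = 7.240
ΔCt(retinoic acid-stimulated) = 29.450 − 19.540 = 9.910
ΔΔCt = 9.910 − 7.240 = 2.670
Fold change = 2^(−2.670) = 0.1571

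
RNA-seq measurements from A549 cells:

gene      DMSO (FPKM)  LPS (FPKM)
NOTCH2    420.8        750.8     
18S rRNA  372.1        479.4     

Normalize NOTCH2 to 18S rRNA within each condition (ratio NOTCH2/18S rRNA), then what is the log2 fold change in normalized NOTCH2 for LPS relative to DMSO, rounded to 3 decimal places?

NOTCH2/18S rRNA (DMSO) = 420.8 / 372.1 = 1.1309
NOTCH2/18S rRNA (LPS) = 750.8 / 479.4 = 1.5661
Fold change = 1.5661 / 1.1309 = 1.3849
log2(1.3849) = 0.4698

0.470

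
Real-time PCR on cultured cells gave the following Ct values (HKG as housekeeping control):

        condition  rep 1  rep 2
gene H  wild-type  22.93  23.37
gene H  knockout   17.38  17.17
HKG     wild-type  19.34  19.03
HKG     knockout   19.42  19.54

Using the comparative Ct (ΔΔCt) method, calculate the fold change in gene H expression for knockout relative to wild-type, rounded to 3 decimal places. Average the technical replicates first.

72.004

Mean Ct: gene H wild-type 23.150; gene H knockout 17.275; HKG wild-type 19.185; HKG knockout 19.480
ΔCt(wild-type) = 23.150 − 19.185 = 3.965
ΔCt(knockout) = 17.275 − 19.480 = -2.205
ΔΔCt = -2.205 − 3.965 = -6.170
Fold change = 2^(−(-6.170)) = 2^6.170 = 72.0037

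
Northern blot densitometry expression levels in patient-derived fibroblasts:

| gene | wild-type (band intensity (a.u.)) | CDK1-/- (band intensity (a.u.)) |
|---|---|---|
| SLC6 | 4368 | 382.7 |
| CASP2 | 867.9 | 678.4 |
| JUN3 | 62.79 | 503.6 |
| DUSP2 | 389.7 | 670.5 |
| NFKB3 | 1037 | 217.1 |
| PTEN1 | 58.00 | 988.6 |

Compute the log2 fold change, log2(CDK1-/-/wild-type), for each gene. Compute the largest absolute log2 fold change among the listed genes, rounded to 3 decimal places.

4.091

log2(382.7/4368) = -3.513  (SLC6)
log2(678.4/867.9) = -0.355  (CASP2)
log2(503.6/62.79) = 3.004  (JUN3)
log2(670.5/389.7) = 0.783  (DUSP2)
log2(217.1/1037) = -2.256  (NFKB3)
log2(988.6/58.00) = 4.091  (PTEN1)
The largest magnitude belongs to PTEN1.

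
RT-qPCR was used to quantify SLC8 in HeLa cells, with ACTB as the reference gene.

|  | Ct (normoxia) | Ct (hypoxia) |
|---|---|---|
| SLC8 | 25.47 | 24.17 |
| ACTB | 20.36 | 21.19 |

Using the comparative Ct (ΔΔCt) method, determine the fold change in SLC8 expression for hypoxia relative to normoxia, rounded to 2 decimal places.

4.38

ΔCt(normoxia) = 25.470 − 20.360 = 5.110
ΔCt(hypoxia) = 24.170 − 21.190 = 2.980
ΔΔCt = 2.980 − 5.110 = -2.130
Fold change = 2^(−(-2.130)) = 2^2.130 = 4.377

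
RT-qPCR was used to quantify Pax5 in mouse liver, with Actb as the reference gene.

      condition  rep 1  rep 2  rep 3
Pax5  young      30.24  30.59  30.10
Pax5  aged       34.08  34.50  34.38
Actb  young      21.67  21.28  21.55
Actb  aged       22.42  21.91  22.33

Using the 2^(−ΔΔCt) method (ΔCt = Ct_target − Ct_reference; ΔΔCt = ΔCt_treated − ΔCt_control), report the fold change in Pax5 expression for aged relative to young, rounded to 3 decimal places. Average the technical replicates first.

Mean Ct: Pax5 young 30.310; Pax5 aged 34.320; Actb young 21.500; Actb aged 22.220
ΔCt(young) = 30.310 − 21.500 = 8.810
ΔCt(aged) = 34.320 − 22.220 = 12.100
ΔΔCt = 12.100 − 8.810 = 3.290
Fold change = 2^(−3.290) = 0.1022

0.102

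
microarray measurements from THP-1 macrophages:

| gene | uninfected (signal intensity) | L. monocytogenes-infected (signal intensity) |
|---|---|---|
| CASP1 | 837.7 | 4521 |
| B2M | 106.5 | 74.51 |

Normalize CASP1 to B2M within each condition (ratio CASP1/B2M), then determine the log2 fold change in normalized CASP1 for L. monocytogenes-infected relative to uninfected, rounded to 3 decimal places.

2.947

CASP1/B2M (uninfected) = 837.7 / 106.5 = 7.8657
CASP1/B2M (L. monocytogenes-infected) = 4521 / 74.51 = 60.676
Fold change = 60.676 / 7.8657 = 7.7140
log2(7.7140) = 2.9475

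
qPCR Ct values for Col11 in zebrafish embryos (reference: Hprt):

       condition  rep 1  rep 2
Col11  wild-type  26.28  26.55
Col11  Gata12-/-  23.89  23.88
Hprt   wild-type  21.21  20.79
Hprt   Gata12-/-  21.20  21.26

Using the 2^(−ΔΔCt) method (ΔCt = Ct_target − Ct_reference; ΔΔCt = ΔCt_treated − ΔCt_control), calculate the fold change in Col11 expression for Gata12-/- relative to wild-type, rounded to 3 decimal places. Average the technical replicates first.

6.774

Mean Ct: Col11 wild-type 26.415; Col11 Gata12-/- 23.885; Hprt wild-type 21.000; Hprt Gata12-/- 21.230
ΔCt(wild-type) = 26.415 − 21.000 = 5.415
ΔCt(Gata12-/-) = 23.885 − 21.230 = 2.655
ΔΔCt = 2.655 − 5.415 = -2.760
Fold change = 2^(−(-2.760)) = 2^2.760 = 6.7740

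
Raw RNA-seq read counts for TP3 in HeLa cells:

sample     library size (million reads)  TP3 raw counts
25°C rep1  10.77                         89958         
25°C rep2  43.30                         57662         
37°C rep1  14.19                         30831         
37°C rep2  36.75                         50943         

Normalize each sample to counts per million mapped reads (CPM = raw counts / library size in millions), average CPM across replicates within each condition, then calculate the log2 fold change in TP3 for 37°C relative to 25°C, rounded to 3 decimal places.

CPM(25°C rep1) = 89958 / 10.77 = 8352.6462
CPM(25°C rep2) = 57662 / 43.30 = 1331.6859
CPM(37°C rep1) = 30831 / 14.19 = 2172.7273
CPM(37°C rep2) = 50943 / 36.75 = 1386.2041
mean CPM(25°C) = 4842.1661; mean CPM(37°C) = 1779.4657
Fold change = 1779.4657 / 4842.1661 = 0.36749
log2(0.36749) = -1.4442

-1.444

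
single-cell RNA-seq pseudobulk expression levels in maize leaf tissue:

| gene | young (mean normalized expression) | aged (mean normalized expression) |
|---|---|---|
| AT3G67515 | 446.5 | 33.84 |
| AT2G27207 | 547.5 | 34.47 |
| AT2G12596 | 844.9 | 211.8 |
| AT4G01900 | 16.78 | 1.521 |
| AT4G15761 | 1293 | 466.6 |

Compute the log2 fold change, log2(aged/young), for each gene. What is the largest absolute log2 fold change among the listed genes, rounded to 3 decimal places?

log2(33.84/446.5) = -3.722  (AT3G67515)
log2(34.47/547.5) = -3.989  (AT2G27207)
log2(211.8/844.9) = -1.996  (AT2G12596)
log2(1.521/16.78) = -3.464  (AT4G01900)
log2(466.6/1293) = -1.470  (AT4G15761)
The largest magnitude belongs to AT2G27207.

3.989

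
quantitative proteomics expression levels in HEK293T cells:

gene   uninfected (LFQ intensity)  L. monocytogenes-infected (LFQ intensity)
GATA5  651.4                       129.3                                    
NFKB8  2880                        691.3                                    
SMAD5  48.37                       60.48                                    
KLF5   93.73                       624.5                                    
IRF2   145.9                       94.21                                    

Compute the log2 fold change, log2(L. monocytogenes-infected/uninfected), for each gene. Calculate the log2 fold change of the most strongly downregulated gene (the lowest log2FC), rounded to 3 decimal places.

-2.333

log2(129.3/651.4) = -2.333  (GATA5)
log2(691.3/2880) = -2.059  (NFKB8)
log2(60.48/48.37) = 0.322  (SMAD5)
log2(624.5/93.73) = 2.736  (KLF5)
log2(94.21/145.9) = -0.631  (IRF2)
GATA5 is most strongly downregulated.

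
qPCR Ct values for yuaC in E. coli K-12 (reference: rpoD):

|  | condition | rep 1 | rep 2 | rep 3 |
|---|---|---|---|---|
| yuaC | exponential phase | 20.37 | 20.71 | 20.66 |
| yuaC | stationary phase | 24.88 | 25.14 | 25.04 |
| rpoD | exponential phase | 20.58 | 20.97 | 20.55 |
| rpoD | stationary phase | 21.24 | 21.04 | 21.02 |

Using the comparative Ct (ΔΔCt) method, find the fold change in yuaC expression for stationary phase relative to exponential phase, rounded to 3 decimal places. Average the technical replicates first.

Mean Ct: yuaC exponential phase 20.580; yuaC stationary phase 25.020; rpoD exponential phase 20.700; rpoD stationary phase 21.100
ΔCt(exponential phase) = 20.580 − 20.700 = -0.120
ΔCt(stationary phase) = 25.020 − 21.100 = 3.920
ΔΔCt = 3.920 − (-0.120) = 4.040
Fold change = 2^(−4.040) = 0.0608

0.061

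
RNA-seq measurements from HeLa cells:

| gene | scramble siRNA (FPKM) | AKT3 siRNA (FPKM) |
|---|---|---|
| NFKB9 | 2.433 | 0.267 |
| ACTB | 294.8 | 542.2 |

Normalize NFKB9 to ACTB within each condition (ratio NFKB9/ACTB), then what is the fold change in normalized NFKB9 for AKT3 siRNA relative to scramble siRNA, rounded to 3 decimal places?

NFKB9/ACTB (scramble siRNA) = 2.433 / 294.8 = 0.0082531
NFKB9/ACTB (AKT3 siRNA) = 0.267 / 542.2 = 0.00049244
Fold change = 0.00049244 / 0.0082531 = 0.0597

0.060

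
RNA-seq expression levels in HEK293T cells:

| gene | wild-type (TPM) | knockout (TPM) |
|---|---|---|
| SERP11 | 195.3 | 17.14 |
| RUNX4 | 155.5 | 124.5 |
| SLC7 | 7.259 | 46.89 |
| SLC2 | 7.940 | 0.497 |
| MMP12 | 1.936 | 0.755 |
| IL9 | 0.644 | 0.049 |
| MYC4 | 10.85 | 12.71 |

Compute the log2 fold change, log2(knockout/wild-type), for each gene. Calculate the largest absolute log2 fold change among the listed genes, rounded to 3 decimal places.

log2(17.14/195.3) = -3.510  (SERP11)
log2(124.5/155.5) = -0.321  (RUNX4)
log2(46.89/7.259) = 2.691  (SLC7)
log2(0.497/7.940) = -3.998  (SLC2)
log2(0.755/1.936) = -1.359  (MMP12)
log2(0.049/0.644) = -3.716  (IL9)
log2(12.71/10.85) = 0.228  (MYC4)
The largest magnitude belongs to SLC2.

3.998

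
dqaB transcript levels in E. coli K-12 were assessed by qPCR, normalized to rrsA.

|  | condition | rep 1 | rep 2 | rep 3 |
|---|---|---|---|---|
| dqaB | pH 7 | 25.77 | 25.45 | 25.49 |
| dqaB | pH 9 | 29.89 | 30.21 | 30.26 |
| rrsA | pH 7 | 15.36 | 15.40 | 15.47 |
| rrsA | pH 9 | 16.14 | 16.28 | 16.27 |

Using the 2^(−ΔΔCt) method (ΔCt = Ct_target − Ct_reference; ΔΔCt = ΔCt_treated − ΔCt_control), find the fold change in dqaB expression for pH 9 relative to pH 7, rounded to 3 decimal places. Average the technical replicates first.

0.075

Mean Ct: dqaB pH 7 25.570; dqaB pH 9 30.120; rrsA pH 7 15.410; rrsA pH 9 16.230
ΔCt(pH 7) = 25.570 − 15.410 = 10.160
ΔCt(pH 9) = 30.120 − 16.230 = 13.890
ΔΔCt = 13.890 − 10.160 = 3.730
Fold change = 2^(−3.730) = 0.0754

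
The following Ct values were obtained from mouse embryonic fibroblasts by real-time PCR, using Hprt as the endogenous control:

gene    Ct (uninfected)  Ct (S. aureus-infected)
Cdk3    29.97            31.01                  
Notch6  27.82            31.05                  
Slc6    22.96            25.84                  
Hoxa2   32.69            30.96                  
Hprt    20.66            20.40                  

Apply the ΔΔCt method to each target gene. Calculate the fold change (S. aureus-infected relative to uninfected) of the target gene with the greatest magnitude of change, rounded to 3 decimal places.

0.089

Cdk3: ΔΔCt = (31.01−20.40) − (29.97−20.66) = 10.61 − 9.31 = 1.30; fold change = 2^-1.30 = 0.406
Notch6: ΔΔCt = (31.05−20.40) − (27.82−20.66) = 10.65 − 7.16 = 3.49; fold change = 2^-3.49 = 0.089
Slc6: ΔΔCt = (25.84−20.40) − (22.96−20.66) = 5.44 − 2.30 = 3.14; fold change = 2^-3.14 = 0.113
Hoxa2: ΔΔCt = (30.96−20.40) − (32.69−20.66) = 10.56 − 12.03 = -1.47; fold change = 2^1.47 = 2.770
Notch6 has the largest |ΔΔCt| = 3.49.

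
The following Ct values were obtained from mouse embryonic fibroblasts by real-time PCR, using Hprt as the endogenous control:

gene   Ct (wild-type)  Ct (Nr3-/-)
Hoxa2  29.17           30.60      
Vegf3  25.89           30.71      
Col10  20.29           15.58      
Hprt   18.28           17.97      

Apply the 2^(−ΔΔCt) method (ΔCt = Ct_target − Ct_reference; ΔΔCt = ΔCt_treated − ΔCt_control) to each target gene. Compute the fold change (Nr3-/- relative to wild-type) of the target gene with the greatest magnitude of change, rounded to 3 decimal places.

Hoxa2: ΔΔCt = (30.60−17.97) − (29.17−18.28) = 12.63 − 10.89 = 1.74; fold change = 2^-1.74 = 0.299
Vegf3: ΔΔCt = (30.71−17.97) − (25.89−18.28) = 12.74 − 7.61 = 5.13; fold change = 2^-5.13 = 0.029
Col10: ΔΔCt = (15.58−17.97) − (20.29−18.28) = -2.39 − 2.01 = -4.40; fold change = 2^4.40 = 21.112
Vegf3 has the largest |ΔΔCt| = 5.13.

0.029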